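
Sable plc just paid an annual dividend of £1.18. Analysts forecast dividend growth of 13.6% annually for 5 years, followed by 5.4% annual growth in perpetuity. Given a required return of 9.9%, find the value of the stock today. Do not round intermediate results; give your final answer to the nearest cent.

£39.14

D_1 = 1.34048
D_2 = 1.52279
D_3 = 1.72988
D_4 = 1.96515
D_5 = 2.23241
Terminal value at year 5: TV = D_5×(1+g_2)/(r−g_2) = 2.35296/0.045 = 52.28797
P_0 = D_1/(1+r)^1 + D_2/(1+r)^2 + D_3/(1+r)^3 + D_4/(1+r)^4 + D_5/(1+r)^5 + TV/(1+r)^5
    = 1.21973 + 1.26079 + 1.30324 + 1.34711 + 1.39247 + 32.61469 = 39.13803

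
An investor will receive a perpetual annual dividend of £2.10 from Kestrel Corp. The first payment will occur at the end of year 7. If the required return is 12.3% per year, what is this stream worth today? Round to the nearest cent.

£8.51

Value at end of year 6: C / r = £2.10 / 0.123 = £17.0732
Discount to today: PV = £17.0732 / (1 + 0.123)^6 = £17.0732 / 2.005758 = £8.51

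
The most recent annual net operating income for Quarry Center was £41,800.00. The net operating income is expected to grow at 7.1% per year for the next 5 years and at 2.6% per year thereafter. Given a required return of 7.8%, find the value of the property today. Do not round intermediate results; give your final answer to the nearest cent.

D_1 = 44767.80000
D_2 = 47946.31380
D_3 = 51350.50208
D_4 = 54996.38773
D_5 = 58901.13126
Terminal value at year 5: TV = D_5×(1+g_2)/(r−g_2) = 60432.56067/0.052 = 1162164.62825
P_0 = D_1/(1+r)^1 + D_2/(1+r)^2 + D_3/(1+r)^3 + D_4/(1+r)^4 + D_5/(1+r)^5 + TV/(1+r)^5
    = 41528.57143 + 41258.90538 + 40990.99041 + 40724.81515 + 40460.36830 + 798314.18985 = 1003277.84051

£1003277.84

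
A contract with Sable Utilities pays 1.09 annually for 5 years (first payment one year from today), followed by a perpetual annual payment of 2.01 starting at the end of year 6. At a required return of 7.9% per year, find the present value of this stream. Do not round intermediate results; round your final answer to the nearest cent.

PV of 5-year annuity: 1.09 × [1 − (1+0.079)^−5] / 0.079 = 4.36355
Perpetuity value at year 5: 2.01 / 0.079 = 25.44304
PV of perpetuity: 25.44304 / (1+0.079)^5 = 17.39649
Total PV = 4.36355 + 17.39649 = 21.76004

21.76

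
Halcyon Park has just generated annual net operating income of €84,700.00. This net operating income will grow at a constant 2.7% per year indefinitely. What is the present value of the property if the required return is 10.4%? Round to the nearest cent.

€1129700.00

D₁ = D₀ × (1 + g) = €84,700.00 × 1.027 = €86,986.9000
Growing perpetuity: P = D₁ / (r − g) = €86,986.9000 / (0.104 − 0.027) = €1,129,700.00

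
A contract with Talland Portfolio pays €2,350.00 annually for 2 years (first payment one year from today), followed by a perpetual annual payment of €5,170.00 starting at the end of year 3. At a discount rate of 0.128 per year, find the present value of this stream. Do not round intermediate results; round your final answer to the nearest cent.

€35674.31

PV of 2-year annuity: €2,350.00 × [1 − (1+0.128)^−2] / 0.128 = 3930.26005
Perpetuity value at year 2: €5,170.00 / 0.128 = 40390.62500
PV of perpetuity: 40390.62500 / (1+0.128)^2 = 31744.05290
Total PV = 3930.26005 + 31744.05290 = 35674.31294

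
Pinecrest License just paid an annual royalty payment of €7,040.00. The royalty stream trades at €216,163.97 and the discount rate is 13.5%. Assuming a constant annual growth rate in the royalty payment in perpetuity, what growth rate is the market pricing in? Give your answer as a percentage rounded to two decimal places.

P = D₀(1+g)/(r−g) ⇒ P(r−g) = D₀(1+g) ⇒ g(P+D₀) = P·r − D₀
g = (P·r − D₀)/(P + D₀) = (€216,163.97×0.135 − €7,040.00) / (€216,163.97 + €7,040.00) = 0.099201

9.92%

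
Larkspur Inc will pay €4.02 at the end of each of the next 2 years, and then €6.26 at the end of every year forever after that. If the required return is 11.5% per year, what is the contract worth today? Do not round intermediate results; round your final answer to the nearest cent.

€50.62

PV of 2-year annuity: €4.02 × [1 − (1+0.115)^−2] / 0.115 = 6.83891
Perpetuity value at year 2: €6.26 / 0.115 = 54.43478
PV of perpetuity: 54.43478 / (1+0.115)^2 = 43.78514
Total PV = 6.83891 + 43.78514 = 50.62405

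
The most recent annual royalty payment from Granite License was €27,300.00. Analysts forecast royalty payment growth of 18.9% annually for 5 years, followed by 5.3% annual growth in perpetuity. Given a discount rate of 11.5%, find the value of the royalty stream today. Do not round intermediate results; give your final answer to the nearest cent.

D_1 = 32459.70000
D_2 = 38594.58330
D_3 = 45888.95954
D_4 = 54561.97290
D_5 = 64874.18578
Terminal value at year 5: TV = D_5×(1+g_2)/(r−g_2) = 68312.51762/0.062 = 1101814.80034
P_0 = D_1/(1+r)^1 + D_2/(1+r)^2 + D_3/(1+r)^3 + D_4/(1+r)^4 + D_5/(1+r)^5 + TV/(1+r)^5
    = 29111.83857 + 31043.92471 + 33104.23900 + 35301.29163 + 37644.15762 + 639343.51575 = 805548.96728

€805548.97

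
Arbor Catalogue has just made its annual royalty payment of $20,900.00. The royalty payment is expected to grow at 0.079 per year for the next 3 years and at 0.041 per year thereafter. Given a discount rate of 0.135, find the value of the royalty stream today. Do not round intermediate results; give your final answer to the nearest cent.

D_1 = 22551.10000
D_2 = 24332.63690
D_3 = 26254.91522
Terminal value at year 3: TV = D_3×(1+g_2)/(r−g_2) = 27331.36674/0.094 = 290759.22063
P_0 = D_1/(1+r)^1 + D_2/(1+r)^2 + D_3/(1+r)^3 + TV/(1+r)^3
    = 19868.81057 + 18888.49921 + 17956.55564 + 198859.30236 = 255573.16779

$255573.17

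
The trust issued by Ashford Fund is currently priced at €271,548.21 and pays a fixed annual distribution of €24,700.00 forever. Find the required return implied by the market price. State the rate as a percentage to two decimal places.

P = C/r ⇒ r = C/P = €24,700.00/€271,548.21 = 0.090960

9.10%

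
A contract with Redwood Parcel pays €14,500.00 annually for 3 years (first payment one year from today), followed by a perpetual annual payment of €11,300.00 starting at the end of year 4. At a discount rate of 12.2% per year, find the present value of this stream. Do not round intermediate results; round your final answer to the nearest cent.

€100282.47

PV of 3-year annuity: €14,500.00 × [1 − (1+0.122)^−3] / 0.122 = 34707.20985
Perpetuity value at year 3: €11,300.00 / 0.122 = 92622.95082
PV of perpetuity: 92622.95082 / (1+0.122)^3 = 65575.26315
Total PV = 34707.20985 + 65575.26315 = 100282.47299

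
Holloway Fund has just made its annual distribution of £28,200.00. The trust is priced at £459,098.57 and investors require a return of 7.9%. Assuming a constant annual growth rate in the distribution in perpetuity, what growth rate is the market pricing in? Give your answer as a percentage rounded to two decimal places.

P = D₀(1+g)/(r−g) ⇒ P(r−g) = D₀(1+g) ⇒ g(P+D₀) = P·r − D₀
g = (P·r − D₀)/(P + D₀) = (£459,098.57×0.079 − £28,200.00) / (£459,098.57 + £28,200.00) = 0.016558

1.66%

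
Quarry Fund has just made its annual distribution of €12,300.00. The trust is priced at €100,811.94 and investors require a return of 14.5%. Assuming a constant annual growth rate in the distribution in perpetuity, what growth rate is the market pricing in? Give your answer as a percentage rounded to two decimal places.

P = D₀(1+g)/(r−g) ⇒ P(r−g) = D₀(1+g) ⇒ g(P+D₀) = P·r − D₀
g = (P·r − D₀)/(P + D₀) = (€100,811.94×0.145 − €12,300.00) / (€100,811.94 + €12,300.00) = 0.020491

2.05%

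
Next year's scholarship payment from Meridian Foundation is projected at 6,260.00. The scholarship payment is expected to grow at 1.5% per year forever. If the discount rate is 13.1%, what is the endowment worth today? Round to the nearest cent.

53965.52

Growing perpetuity: P = D₁ / (r − g) = 6,260.0000 / (0.131 − 0.015) = 53,965.52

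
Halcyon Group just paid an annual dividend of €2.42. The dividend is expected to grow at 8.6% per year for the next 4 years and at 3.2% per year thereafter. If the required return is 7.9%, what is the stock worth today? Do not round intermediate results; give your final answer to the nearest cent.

€64.37

D_1 = 2.62812
D_2 = 2.85414
D_3 = 3.09959
D_4 = 3.36616
Terminal value at year 4: TV = D_4×(1+g_2)/(r−g_2) = 3.47388/0.047 = 73.91226
P_0 = D_1/(1+r)^1 + D_2/(1+r)^2 + D_3/(1+r)^3 + D_4/(1+r)^4 + TV/(1+r)^4
    = 2.43570 + 2.45150 + 2.46741 + 2.48341 + 54.52940 = 64.36742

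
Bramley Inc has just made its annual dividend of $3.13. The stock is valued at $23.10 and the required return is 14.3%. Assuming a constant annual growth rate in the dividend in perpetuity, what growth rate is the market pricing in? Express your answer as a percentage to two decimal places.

P = D₀(1+g)/(r−g) ⇒ P(r−g) = D₀(1+g) ⇒ g(P+D₀) = P·r − D₀
g = (P·r − D₀)/(P + D₀) = ($23.10×0.143 − $3.13) / ($23.10 + $3.13) = 0.006607

0.66%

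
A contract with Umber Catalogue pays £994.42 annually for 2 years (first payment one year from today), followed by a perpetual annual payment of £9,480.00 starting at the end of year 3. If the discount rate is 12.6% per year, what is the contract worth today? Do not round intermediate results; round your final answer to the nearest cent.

PV of 2-year annuity: £994.42 × [1 − (1+0.126)^−2] / 0.126 = 1667.46347
Perpetuity value at year 2: £9,480.00 / 0.126 = 75238.09524
PV of perpetuity: 75238.09524 / (1+0.126)^2 = 59341.84040
Total PV = 1667.46347 + 59341.84040 = 61009.30387

£61009.30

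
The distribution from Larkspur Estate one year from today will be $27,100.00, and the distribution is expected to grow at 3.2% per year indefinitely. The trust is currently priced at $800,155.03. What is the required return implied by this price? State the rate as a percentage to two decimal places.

6.59%

P = D₁/(r − g) ⇒ r = D₁/P + g = $27,100.0000/$800,155.03 + 0.032 = 0.033868 + 0.032 = 0.065868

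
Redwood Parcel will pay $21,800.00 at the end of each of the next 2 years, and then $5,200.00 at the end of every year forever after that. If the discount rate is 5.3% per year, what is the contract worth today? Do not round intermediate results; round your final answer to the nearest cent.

$128848.71

PV of 2-year annuity: $21,800.00 × [1 − (1+0.053)^−2] / 0.053 = 40363.48911
Perpetuity value at year 2: $5,200.00 / 0.053 = 98113.20755
PV of perpetuity: 98113.20755 / (1+0.053)^2 = 88485.21932
Total PV = 40363.48911 + 88485.21932 = 128848.70843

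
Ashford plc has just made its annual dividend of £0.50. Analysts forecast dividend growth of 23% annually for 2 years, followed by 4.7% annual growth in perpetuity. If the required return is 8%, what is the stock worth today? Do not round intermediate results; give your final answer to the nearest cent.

£21.79

D_1 = 0.61500
D_2 = 0.75645
Terminal value at year 2: TV = D_2×(1+g_2)/(r−g_2) = 0.79200/0.033 = 24.00010
P_0 = D_1/(1+r)^1 + D_2/(1+r)^2 + TV/(1+r)^2
    = 0.56944 + 0.64853 + 20.57621 = 21.79419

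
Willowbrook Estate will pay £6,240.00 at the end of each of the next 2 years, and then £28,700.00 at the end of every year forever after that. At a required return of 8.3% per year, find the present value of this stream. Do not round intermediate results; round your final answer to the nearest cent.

PV of 2-year annuity: £6,240.00 × [1 − (1+0.083)^−2] / 0.083 = 11081.96939
Perpetuity value at year 2: £28,700.00 / 0.083 = 345783.13253
PV of perpetuity: 345783.13253 / (1+0.083)^2 = 294813.17715
Total PV = 11081.96939 + 294813.17715 = 305895.14654

£305895.15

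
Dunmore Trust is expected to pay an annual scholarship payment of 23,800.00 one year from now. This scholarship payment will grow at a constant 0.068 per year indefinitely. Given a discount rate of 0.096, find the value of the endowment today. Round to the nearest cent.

850000.00

Growing perpetuity: P = D₁ / (r − g) = 23,800.0000 / (0.096 − 0.068) = 850,000.00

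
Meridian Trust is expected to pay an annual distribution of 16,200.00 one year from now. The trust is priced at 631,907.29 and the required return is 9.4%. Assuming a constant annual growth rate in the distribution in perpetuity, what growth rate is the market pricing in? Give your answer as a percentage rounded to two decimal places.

6.84%

P = D₁/(r−g) ⇒ g = r − D₁/P = 0.094 − 16,200.00/631,907.29 = 0.068363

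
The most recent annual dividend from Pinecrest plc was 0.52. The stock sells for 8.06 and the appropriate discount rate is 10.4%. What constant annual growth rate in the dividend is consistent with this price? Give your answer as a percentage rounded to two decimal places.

P = D₀(1+g)/(r−g) ⇒ P(r−g) = D₀(1+g) ⇒ g(P+D₀) = P·r − D₀
g = (P·r − D₀)/(P + D₀) = (8.06×0.104 − 0.52) / (8.06 + 0.52) = 0.037091

3.71%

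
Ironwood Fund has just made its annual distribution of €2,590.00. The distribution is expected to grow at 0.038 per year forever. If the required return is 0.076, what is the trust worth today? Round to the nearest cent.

D₁ = D₀ × (1 + g) = €2,590.00 × 1.038 = €2,688.4200
Growing perpetuity: P = D₁ / (r − g) = €2,688.4200 / (0.076 − 0.038) = €70,747.89

€70747.89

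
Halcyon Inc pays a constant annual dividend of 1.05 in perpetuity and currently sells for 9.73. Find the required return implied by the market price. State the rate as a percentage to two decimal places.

10.79%

P = C/r ⇒ r = C/P = 1.05/9.73 = 0.107914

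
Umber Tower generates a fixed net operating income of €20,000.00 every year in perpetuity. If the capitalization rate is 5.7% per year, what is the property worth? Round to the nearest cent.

€350877.19

Level perpetuity: PV = C / r = €20,000.00 / 0.057 = €350,877.19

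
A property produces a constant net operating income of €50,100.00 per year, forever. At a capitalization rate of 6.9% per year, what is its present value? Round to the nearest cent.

€726086.96

Level perpetuity: PV = C / r = €50,100.00 / 0.069 = €726,086.96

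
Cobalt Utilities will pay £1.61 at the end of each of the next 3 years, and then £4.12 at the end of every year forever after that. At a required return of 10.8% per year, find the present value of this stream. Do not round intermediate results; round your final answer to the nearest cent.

PV of 3-year annuity: £1.61 × [1 − (1+0.108)^−3] / 0.108 = 3.94811
Perpetuity value at year 3: £4.12 / 0.108 = 38.14815
PV of perpetuity: 38.14815 / (1+0.108)^3 = 28.04492
Total PV = 3.94811 + 28.04492 = 31.99303

£31.99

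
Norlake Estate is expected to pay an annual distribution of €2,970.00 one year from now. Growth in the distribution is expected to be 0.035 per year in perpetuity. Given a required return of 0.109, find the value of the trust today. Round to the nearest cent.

Growing perpetuity: P = D₁ / (r − g) = €2,970.0000 / (0.109 − 0.035) = €40,135.14

€40135.14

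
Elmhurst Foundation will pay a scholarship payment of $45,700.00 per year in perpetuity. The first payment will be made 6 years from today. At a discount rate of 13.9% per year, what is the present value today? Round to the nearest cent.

Value at end of year 5: C / r = $45,700.00 / 0.139 = $328,776.9784
Discount to today: PV = $328,776.9784 / (1 + 0.139)^5 = $328,776.9784 / 1.916985 = $171,507.37

$171507.37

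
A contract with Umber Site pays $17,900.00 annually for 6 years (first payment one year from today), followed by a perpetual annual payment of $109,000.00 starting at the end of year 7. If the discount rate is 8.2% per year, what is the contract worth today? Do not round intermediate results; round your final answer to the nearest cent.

$910667.02

PV of 6-year annuity: $17,900.00 × [1 − (1+0.082)^−6] / 0.082 = 82249.86661
Perpetuity value at year 6: $109,000.00 / 0.082 = 1329268.29268
PV of perpetuity: 1329268.29268 / (1+0.082)^6 = 828417.14961
Total PV = 82249.86661 + 828417.14961 = 910667.01623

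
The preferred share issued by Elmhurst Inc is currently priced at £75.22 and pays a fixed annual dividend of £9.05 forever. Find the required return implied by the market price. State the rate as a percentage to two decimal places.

P = C/r ⇒ r = C/P = £9.05/£75.22 = 0.120314

12.03%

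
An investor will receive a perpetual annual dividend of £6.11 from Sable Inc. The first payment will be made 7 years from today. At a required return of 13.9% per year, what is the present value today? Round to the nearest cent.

Value at end of year 6: C / r = £6.11 / 0.139 = £43.9568
Discount to today: PV = £43.9568 / (1 + 0.139)^6 = £43.9568 / 2.183445 = £20.13

£20.13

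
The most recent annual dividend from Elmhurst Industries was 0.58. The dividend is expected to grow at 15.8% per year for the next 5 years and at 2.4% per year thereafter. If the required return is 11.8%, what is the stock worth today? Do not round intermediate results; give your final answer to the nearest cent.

10.76

D_1 = 0.67164
D_2 = 0.77776
D_3 = 0.90065
D_4 = 1.04295
D_5 = 1.20773
Terminal value at year 5: TV = D_5×(1+g_2)/(r−g_2) = 1.23672/0.094 = 13.15658
P_0 = D_1/(1+r)^1 + D_2/(1+r)^2 + D_3/(1+r)^3 + D_4/(1+r)^4 + D_5/(1+r)^5 + TV/(1+r)^5
    = 0.60075 + 0.62225 + 0.64451 + 0.66757 + 0.69145 + 7.53241 = 10.75893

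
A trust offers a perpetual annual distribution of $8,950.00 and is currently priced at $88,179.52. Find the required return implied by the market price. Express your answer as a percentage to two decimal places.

10.15%

P = C/r ⇒ r = C/P = $8,950.00/$88,179.52 = 0.101497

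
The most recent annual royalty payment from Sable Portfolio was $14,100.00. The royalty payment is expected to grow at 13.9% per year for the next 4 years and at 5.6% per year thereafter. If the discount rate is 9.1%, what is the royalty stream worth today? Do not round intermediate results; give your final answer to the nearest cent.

D_1 = 16059.90000
D_2 = 18292.22610
D_3 = 20834.84553
D_4 = 23730.88906
Terminal value at year 4: TV = D_4×(1+g_2)/(r−g_2) = 25059.81884/0.035 = 715994.82410
P_0 = D_1/(1+r)^1 + D_2/(1+r)^2 + D_3/(1+r)^3 + D_4/(1+r)^4 + TV/(1+r)^4
    = 14720.34830 + 15367.98966 + 16044.12486 + 16750.00753 + 505371.65577 = 568254.12613

$568254.13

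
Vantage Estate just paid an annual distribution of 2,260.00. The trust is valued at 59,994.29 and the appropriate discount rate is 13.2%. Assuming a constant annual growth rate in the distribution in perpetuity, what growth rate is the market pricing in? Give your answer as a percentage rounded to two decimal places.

P = D₀(1+g)/(r−g) ⇒ P(r−g) = D₀(1+g) ⇒ g(P+D₀) = P·r − D₀
g = (P·r − D₀)/(P + D₀) = (59,994.29×0.132 − 2,260.00) / (59,994.29 + 2,260.00) = 0.090905

9.09%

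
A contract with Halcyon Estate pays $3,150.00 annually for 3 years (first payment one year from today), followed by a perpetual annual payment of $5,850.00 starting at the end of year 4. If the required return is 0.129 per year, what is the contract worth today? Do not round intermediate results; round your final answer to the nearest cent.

PV of 3-year annuity: $3,150.00 × [1 − (1+0.129)^−3] / 0.129 = 7450.27793
Perpetuity value at year 3: $5,850.00 / 0.129 = 45348.83721
PV of perpetuity: 45348.83721 / (1+0.129)^3 = 31512.60676
Total PV = 7450.27793 + 31512.60676 = 38962.88469

$38962.88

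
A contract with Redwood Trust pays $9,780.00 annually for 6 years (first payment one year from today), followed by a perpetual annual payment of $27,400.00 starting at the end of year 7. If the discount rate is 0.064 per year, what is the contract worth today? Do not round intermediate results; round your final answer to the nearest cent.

$342560.04

PV of 6-year annuity: $9,780.00 × [1 − (1+0.064)^−6] / 0.064 = 47492.92133
Perpetuity value at year 6: $27,400.00 / 0.064 = 428125.00000
PV of perpetuity: 428125.00000 / (1+0.064)^6 = 295067.12225
Total PV = 47492.92133 + 295067.12225 = 342560.04358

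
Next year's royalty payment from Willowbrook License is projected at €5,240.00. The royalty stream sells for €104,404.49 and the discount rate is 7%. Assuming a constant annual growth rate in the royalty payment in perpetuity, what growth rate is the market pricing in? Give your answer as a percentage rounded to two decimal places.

P = D₁/(r−g) ⇒ g = r − D₁/P = 0.07 − €5,240.00/€104,404.49 = 0.019811

1.98%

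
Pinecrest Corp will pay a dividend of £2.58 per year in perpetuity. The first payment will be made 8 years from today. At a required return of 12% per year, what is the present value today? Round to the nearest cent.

Value at end of year 7: C / r = £2.58 / 0.12 = £21.5000
Discount to today: PV = £21.5000 / (1 + 0.12)^7 = £21.5000 / 2.210681 = £9.73

£9.73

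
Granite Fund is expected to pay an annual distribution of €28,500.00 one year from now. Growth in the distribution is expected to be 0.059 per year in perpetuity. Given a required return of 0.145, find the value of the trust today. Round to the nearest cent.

Growing perpetuity: P = D₁ / (r − g) = €28,500.0000 / (0.145 − 0.059) = €331,395.35

€331395.35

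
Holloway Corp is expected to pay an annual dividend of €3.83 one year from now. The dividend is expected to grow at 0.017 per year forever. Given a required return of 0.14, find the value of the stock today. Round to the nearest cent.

Growing perpetuity: P = D₁ / (r − g) = €3.8300 / (0.14 − 0.017) = €31.14

€31.14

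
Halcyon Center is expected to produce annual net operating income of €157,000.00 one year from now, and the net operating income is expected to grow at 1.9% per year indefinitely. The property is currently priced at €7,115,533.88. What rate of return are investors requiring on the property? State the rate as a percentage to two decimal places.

4.11%

P = D₁/(r − g) ⇒ r = D₁/P + g = €157,000.0000/€7,115,533.88 + 0.019 = 0.022064 + 0.019 = 0.041064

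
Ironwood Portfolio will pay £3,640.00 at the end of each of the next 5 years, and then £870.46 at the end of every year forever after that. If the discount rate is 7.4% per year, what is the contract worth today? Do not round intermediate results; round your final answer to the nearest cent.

PV of 5-year annuity: £3,640.00 × [1 − (1+0.074)^−5] / 0.074 = 14766.22563
Perpetuity value at year 5: £870.46 / 0.074 = 11762.97297
PV of perpetuity: 11762.97297 / (1+0.074)^5 = 8231.81672
Total PV = 14766.22563 + 8231.81672 = 22998.04235

£22998.04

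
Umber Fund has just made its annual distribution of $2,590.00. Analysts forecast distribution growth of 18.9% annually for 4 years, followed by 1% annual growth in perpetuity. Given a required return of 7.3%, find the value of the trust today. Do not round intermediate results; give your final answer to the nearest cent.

$76084.43

D_1 = 3079.51000
D_2 = 3661.53739
D_3 = 4353.56796
D_4 = 5176.39230
Terminal value at year 4: TV = D_4×(1+g_2)/(r−g_2) = 5228.15622/0.063 = 82986.60672
P_0 = D_1/(1+r)^1 + D_2/(1+r)^2 + D_3/(1+r)^3 + D_4/(1+r)^4 + TV/(1+r)^4
    = 2870.00000 + 3180.27027 + 3524.08327 + 3905.06525 + 62605.01429 = 76084.43308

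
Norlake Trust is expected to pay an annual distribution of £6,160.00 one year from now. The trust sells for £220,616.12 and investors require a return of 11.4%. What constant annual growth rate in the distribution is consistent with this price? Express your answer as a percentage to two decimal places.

P = D₁/(r−g) ⇒ g = r − D₁/P = 0.114 − £6,160.00/£220,616.12 = 0.086078

8.61%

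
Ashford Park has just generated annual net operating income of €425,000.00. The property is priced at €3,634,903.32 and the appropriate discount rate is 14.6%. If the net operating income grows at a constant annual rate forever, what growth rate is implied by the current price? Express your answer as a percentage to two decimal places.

P = D₀(1+g)/(r−g) ⇒ P(r−g) = D₀(1+g) ⇒ g(P+D₀) = P·r − D₀
g = (P·r − D₀)/(P + D₀) = (€3,634,903.32×0.146 − €425,000.00) / (€3,634,903.32 + €425,000.00) = 0.026034

2.60%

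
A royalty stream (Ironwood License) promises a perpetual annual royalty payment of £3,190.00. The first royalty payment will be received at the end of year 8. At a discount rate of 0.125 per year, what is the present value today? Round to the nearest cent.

Value at end of year 7: C / r = £3,190.00 / 0.125 = £25,520.0000
Discount to today: PV = £25,520.0000 / (1 + 0.125)^7 = £25,520.0000 / 2.280697 = £11,189.56

£11189.56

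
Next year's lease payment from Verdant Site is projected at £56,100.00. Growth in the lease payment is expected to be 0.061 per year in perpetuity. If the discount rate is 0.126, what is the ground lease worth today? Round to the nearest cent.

£863076.92

Growing perpetuity: P = D₁ / (r − g) = £56,100.0000 / (0.126 − 0.061) = £863,076.92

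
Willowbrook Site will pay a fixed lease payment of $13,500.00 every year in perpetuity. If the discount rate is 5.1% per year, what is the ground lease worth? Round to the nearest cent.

$264705.88

Level perpetuity: PV = C / r = $13,500.00 / 0.051 = $264,705.88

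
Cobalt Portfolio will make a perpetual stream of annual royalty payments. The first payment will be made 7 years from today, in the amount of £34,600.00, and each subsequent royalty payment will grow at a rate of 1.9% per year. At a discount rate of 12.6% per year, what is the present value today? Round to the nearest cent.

£158658.00

Value at end of year 6: C₁ / (r − g) = £34,600.00 / (0.126 − 0.019) = £323,364.4860
Discount to today: PV = £323,364.4860 / (1 + 0.126)^6 = £323,364.4860 / 2.038123 = £158,658.00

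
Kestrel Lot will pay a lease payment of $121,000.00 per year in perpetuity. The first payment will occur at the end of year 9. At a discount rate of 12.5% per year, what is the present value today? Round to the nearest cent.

$377272.52

Value at end of year 8: C / r = $121,000.00 / 0.125 = $968,000.0000
Discount to today: PV = $968,000.0000 / (1 + 0.125)^8 = $968,000.0000 / 2.565785 = $377,272.52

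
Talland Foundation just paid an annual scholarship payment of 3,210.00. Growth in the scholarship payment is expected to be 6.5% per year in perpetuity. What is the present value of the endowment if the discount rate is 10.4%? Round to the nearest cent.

87657.69

D₁ = D₀ × (1 + g) = 3,210.00 × 1.065 = 3,418.6500
Growing perpetuity: P = D₁ / (r − g) = 3,418.6500 / (0.104 − 0.065) = 87,657.69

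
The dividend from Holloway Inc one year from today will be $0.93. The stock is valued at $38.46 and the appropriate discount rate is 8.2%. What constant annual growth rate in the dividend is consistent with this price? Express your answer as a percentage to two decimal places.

P = D₁/(r−g) ⇒ g = r − D₁/P = 0.082 − $0.93/$38.46 = 0.057819

5.78%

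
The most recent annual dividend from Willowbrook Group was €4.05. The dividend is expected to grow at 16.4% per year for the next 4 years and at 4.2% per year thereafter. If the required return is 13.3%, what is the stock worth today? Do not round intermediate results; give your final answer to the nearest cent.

D_1 = 4.71420
D_2 = 5.48733
D_3 = 6.38725
D_4 = 7.43476
Terminal value at year 4: TV = D_4×(1+g_2)/(r−g_2) = 7.74702/0.091 = 85.13209
P_0 = D_1/(1+r)^1 + D_2/(1+r)^2 + D_3/(1+r)^3 + D_4/(1+r)^4 + TV/(1+r)^4
    = 4.16081 + 4.27466 + 4.39161 + 4.51177 + 51.66229 = 69.00114

€69.00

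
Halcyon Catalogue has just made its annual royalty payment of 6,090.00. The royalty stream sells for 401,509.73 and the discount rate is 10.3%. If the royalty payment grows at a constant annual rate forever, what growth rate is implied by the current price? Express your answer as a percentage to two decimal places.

P = D₀(1+g)/(r−g) ⇒ P(r−g) = D₀(1+g) ⇒ g(P+D₀) = P·r − D₀
g = (P·r − D₀)/(P + D₀) = (401,509.73×0.103 − 6,090.00) / (401,509.73 + 6,090.00) = 0.086520

8.65%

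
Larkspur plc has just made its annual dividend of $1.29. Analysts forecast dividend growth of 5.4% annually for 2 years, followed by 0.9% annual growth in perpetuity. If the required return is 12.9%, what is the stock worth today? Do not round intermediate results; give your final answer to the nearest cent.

$11.78

D_1 = 1.35966
D_2 = 1.43308
Terminal value at year 2: TV = D_2×(1+g_2)/(r−g_2) = 1.44598/0.12 = 12.04983
P_0 = D_1/(1+r)^1 + D_2/(1+r)^2 + TV/(1+r)^2
    = 1.20430 + 1.12430 + 9.45351 = 11.78211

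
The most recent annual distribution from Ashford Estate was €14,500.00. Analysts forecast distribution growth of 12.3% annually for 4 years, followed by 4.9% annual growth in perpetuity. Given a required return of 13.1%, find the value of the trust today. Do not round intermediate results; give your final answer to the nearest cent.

€237282.63

D_1 = 16283.50000
D_2 = 18286.37050
D_3 = 20535.59407
D_4 = 23061.47214
Terminal value at year 4: TV = D_4×(1+g_2)/(r−g_2) = 24191.48428/0.082 = 295018.10094
P_0 = D_1/(1+r)^1 + D_2/(1+r)^2 + D_3/(1+r)^3 + D_4/(1+r)^4 + TV/(1+r)^4
    = 14397.43590 + 14295.59727 + 14194.47899 + 14094.07595 + 180301.04481 = 237282.63292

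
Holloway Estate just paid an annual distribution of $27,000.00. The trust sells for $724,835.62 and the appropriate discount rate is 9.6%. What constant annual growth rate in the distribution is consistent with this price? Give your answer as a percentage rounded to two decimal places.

5.66%

P = D₀(1+g)/(r−g) ⇒ P(r−g) = D₀(1+g) ⇒ g(P+D₀) = P·r − D₀
g = (P·r − D₀)/(P + D₀) = ($724,835.62×0.096 − $27,000.00) / ($724,835.62 + $27,000.00) = 0.056640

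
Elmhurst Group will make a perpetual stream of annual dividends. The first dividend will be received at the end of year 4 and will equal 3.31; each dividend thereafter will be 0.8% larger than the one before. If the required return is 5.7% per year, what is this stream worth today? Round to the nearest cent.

Value at end of year 3: C₁ / (r − g) = 3.31 / (0.057 − 0.008) = 67.5510
Discount to today: PV = 67.5510 / (1 + 0.057)^3 = 67.5510 / 1.180932 = 57.20

57.20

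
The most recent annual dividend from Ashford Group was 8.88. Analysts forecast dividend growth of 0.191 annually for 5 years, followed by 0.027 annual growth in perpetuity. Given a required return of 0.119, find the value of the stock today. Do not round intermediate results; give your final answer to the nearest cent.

D_1 = 10.57608
D_2 = 12.59611
D_3 = 15.00197
D_4 = 17.86734
D_5 = 21.28001
Terminal value at year 5: TV = D_5×(1+g_2)/(r−g_2) = 21.85457/0.092 = 237.54965
P_0 = D_1/(1+r)^1 + D_2/(1+r)^2 + D_3/(1+r)^3 + D_4/(1+r)^4 + D_5/(1+r)^5 + TV/(1+r)^5
    = 9.45137 + 10.05950 + 10.70676 + 11.39566 + 12.12890 + 135.39541 = 189.13760

189.14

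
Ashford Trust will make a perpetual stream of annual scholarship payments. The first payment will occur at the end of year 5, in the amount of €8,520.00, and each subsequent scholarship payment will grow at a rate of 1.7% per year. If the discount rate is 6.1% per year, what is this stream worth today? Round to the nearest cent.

Value at end of year 4: C₁ / (r − g) = €8,520.00 / (0.061 − 0.017) = €193,636.3636
Discount to today: PV = €193,636.3636 / (1 + 0.061)^4 = €193,636.3636 / 1.267248 = €152,800.71

€152800.71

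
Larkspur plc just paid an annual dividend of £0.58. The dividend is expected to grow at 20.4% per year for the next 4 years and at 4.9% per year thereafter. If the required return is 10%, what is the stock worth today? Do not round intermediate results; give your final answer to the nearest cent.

D_1 = 0.69832
D_2 = 0.84078
D_3 = 1.01230
D_4 = 1.21880
Terminal value at year 4: TV = D_4×(1+g_2)/(r−g_2) = 1.27853/0.051 = 25.06913
P_0 = D_1/(1+r)^1 + D_2/(1+r)^2 + D_3/(1+r)^3 + D_4/(1+r)^4 + TV/(1+r)^4
    = 0.63484 + 0.69486 + 0.76055 + 0.83246 + 17.12255 = 20.04526

£20.05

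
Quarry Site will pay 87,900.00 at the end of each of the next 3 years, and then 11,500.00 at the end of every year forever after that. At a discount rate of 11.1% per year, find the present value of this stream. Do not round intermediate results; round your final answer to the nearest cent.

PV of 3-year annuity: 87,900.00 × [1 − (1+0.111)^−3] / 0.111 = 214429.48130
Perpetuity value at year 3: 11,500.00 / 0.111 = 103603.60360
PV of perpetuity: 103603.60360 / (1+0.111)^3 = 75549.68967
Total PV = 214429.48130 + 75549.68967 = 289979.17097

289979.17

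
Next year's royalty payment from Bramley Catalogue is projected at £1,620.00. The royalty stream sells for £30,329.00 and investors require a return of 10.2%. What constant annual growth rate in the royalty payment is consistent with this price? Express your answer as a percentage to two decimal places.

P = D₁/(r−g) ⇒ g = r − D₁/P = 0.102 − £1,620.00/£30,329.00 = 0.048586

4.86%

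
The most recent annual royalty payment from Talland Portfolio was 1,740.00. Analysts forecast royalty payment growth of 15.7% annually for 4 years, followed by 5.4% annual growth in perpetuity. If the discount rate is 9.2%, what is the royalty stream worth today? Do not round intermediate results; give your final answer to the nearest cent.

D_1 = 2013.18000
D_2 = 2329.24926
D_3 = 2694.94139
D_4 = 3118.04719
Terminal value at year 4: TV = D_4×(1+g_2)/(r−g_2) = 3286.42174/0.038 = 86484.78266
P_0 = D_1/(1+r)^1 + D_2/(1+r)^2 + D_3/(1+r)^3 + D_4/(1+r)^4 + TV/(1+r)^4
    = 1843.57143 + 1953.30782 + 2069.57615 + 2192.76520 + 60820.38219 = 68879.60279

68879.60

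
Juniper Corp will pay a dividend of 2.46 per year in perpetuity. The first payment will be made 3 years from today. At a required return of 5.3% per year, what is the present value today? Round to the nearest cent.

41.86

Value at end of year 2: C / r = 2.46 / 0.053 = 46.4151
Discount to today: PV = 46.4151 / (1 + 0.053)^2 = 46.4151 / 1.108809 = 41.86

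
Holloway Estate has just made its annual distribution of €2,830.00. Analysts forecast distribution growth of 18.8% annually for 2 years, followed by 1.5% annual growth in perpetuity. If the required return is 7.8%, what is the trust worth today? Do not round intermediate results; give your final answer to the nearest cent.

D_1 = 3362.04000
D_2 = 3994.10352
Terminal value at year 2: TV = D_2×(1+g_2)/(r−g_2) = 4054.01507/0.063 = 64349.44560
P_0 = D_1/(1+r)^1 + D_2/(1+r)^2 + TV/(1+r)^2
    = 3118.77551 + 3437.01791 + 55374.17743 = 61929.97085

€61929.97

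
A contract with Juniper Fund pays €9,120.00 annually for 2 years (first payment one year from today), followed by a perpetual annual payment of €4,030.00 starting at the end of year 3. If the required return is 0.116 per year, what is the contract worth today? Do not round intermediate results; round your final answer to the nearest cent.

PV of 2-year annuity: €9,120.00 × [1 − (1+0.116)^−2] / 0.116 = 15494.66220
Perpetuity value at year 2: €4,030.00 / 0.116 = 34741.37931
PV of perpetuity: 34741.37931 / (1+0.116)^2 = 27894.50555
Total PV = 15494.66220 + 27894.50555 = 43389.16775

€43389.17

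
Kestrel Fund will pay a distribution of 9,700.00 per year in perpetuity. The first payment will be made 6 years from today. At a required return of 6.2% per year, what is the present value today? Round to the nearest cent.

115813.04

Value at end of year 5: C / r = 9,700.00 / 0.062 = 156,451.6129
Discount to today: PV = 156,451.6129 / (1 + 0.062)^5 = 156,451.6129 / 1.350898 = 115,813.04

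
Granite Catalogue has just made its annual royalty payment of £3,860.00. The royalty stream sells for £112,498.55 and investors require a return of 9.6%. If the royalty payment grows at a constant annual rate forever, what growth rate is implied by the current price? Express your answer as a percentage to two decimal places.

P = D₀(1+g)/(r−g) ⇒ P(r−g) = D₀(1+g) ⇒ g(P+D₀) = P·r − D₀
g = (P·r − D₀)/(P + D₀) = (£112,498.55×0.096 − £3,860.00) / (£112,498.55 + £3,860.00) = 0.059642

5.96%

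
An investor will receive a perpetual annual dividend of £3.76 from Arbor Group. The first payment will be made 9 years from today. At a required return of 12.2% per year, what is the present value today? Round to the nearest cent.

£12.27

Value at end of year 8: C / r = £3.76 / 0.122 = £30.8197
Discount to today: PV = £30.8197 / (1 + 0.122)^8 = £30.8197 / 2.511556 = £12.27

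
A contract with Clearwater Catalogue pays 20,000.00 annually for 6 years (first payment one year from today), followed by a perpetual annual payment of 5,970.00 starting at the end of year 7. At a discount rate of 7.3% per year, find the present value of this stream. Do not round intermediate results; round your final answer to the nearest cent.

148040.49

PV of 6-year annuity: 20,000.00 × [1 − (1+0.073)^−6] / 0.073 = 94454.27098
Perpetuity value at year 6: 5,970.00 / 0.073 = 81780.82192
PV of perpetuity: 81780.82192 / (1+0.073)^6 = 53586.22203
Total PV = 94454.27098 + 53586.22203 = 148040.49301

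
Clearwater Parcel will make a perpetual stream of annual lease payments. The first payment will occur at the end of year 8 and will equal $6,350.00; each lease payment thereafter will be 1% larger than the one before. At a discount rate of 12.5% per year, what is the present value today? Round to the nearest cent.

Value at end of year 7: C₁ / (r − g) = $6,350.00 / (0.125 − 0.01) = $55,217.3913
Discount to today: PV = $55,217.3913 / (1 + 0.125)^7 = $55,217.3913 / 2.280697 = $24,210.75

$24210.75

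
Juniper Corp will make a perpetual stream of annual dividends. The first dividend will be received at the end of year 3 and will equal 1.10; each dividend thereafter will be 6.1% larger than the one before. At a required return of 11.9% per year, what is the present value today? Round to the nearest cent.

15.15

Value at end of year 2: C₁ / (r − g) = 1.10 / (0.119 − 0.061) = 18.9655
Discount to today: PV = 18.9655 / (1 + 0.119)^2 = 18.9655 / 1.252161 = 15.15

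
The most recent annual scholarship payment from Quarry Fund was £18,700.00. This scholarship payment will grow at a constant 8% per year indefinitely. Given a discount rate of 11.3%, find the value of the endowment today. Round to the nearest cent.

£612000.00

D₁ = D₀ × (1 + g) = £18,700.00 × 1.08 = £20,196.0000
Growing perpetuity: P = D₁ / (r − g) = £20,196.0000 / (0.113 − 0.08) = £612,000.00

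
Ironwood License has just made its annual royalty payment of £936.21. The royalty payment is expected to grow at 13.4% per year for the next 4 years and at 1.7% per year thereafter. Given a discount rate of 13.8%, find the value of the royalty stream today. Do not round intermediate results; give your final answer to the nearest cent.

D_1 = 1061.66214
D_2 = 1203.92487
D_3 = 1365.25080
D_4 = 1548.19441
Terminal value at year 4: TV = D_4×(1+g_2)/(r−g_2) = 1574.51371/0.121 = 13012.51001
P_0 = D_1/(1+r)^1 + D_2/(1+r)^2 + D_3/(1+r)^3 + D_4/(1+r)^4 + TV/(1+r)^4
    = 932.91928 + 929.64013 + 926.37250 + 923.11636 + 7758.75482 = 11470.80308

£11470.80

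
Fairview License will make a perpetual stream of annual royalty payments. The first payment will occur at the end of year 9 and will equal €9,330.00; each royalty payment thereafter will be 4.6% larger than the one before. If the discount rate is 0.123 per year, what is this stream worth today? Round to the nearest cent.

Value at end of year 8: C₁ / (r − g) = €9,330.00 / (0.123 − 0.046) = €121,168.8312
Discount to today: PV = €121,168.8312 / (1 + 0.123)^8 = €121,168.8312 / 2.529520 = €47,901.91

€47901.91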